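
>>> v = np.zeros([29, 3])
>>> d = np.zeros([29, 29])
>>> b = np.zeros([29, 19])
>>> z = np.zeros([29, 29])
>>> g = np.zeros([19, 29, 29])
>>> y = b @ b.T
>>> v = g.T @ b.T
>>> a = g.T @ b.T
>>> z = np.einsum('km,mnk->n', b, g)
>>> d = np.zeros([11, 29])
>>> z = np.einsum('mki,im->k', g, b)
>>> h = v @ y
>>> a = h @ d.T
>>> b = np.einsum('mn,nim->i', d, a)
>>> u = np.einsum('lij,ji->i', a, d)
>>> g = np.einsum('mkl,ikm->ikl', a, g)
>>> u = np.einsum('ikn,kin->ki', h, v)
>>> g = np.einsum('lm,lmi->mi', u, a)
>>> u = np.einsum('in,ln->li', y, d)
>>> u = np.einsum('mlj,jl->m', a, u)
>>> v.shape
(29, 29, 29)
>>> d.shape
(11, 29)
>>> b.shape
(29,)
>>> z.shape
(29,)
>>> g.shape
(29, 11)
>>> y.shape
(29, 29)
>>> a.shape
(29, 29, 11)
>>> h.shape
(29, 29, 29)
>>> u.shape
(29,)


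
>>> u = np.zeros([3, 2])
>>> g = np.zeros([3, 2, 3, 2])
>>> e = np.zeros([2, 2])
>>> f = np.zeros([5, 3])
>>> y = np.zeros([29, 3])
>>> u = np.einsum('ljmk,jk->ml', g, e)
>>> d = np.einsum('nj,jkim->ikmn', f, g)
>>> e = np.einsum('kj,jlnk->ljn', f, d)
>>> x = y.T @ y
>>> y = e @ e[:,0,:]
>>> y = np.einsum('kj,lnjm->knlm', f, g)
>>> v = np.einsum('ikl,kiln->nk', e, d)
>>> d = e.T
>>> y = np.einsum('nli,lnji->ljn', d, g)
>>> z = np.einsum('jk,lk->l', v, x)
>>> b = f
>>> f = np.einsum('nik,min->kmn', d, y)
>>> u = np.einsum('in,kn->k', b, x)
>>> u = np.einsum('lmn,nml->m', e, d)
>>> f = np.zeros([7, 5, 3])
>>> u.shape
(3,)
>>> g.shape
(3, 2, 3, 2)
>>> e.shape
(2, 3, 2)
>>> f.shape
(7, 5, 3)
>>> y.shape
(3, 3, 2)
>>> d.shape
(2, 3, 2)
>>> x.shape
(3, 3)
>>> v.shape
(5, 3)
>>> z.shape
(3,)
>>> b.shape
(5, 3)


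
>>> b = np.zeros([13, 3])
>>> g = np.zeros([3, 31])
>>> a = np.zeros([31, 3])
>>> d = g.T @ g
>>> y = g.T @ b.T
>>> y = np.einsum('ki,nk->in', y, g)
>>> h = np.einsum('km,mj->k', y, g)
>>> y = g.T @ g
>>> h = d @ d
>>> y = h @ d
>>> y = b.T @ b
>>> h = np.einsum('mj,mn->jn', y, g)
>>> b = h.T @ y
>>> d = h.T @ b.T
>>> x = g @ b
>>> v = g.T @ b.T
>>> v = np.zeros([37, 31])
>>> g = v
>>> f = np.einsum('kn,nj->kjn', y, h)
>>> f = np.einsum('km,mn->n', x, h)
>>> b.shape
(31, 3)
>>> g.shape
(37, 31)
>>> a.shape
(31, 3)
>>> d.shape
(31, 31)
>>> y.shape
(3, 3)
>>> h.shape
(3, 31)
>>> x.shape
(3, 3)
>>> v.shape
(37, 31)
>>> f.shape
(31,)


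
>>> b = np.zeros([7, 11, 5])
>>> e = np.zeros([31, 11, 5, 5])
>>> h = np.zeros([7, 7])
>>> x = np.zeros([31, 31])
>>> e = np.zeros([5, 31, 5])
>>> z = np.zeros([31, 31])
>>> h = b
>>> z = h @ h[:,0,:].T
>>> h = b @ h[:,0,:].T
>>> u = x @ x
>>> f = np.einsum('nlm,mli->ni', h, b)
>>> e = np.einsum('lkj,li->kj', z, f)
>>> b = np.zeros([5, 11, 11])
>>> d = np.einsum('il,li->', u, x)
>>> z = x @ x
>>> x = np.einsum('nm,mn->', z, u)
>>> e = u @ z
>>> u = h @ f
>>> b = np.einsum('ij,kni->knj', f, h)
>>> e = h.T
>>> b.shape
(7, 11, 5)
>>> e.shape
(7, 11, 7)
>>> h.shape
(7, 11, 7)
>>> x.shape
()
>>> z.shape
(31, 31)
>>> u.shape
(7, 11, 5)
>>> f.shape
(7, 5)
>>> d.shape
()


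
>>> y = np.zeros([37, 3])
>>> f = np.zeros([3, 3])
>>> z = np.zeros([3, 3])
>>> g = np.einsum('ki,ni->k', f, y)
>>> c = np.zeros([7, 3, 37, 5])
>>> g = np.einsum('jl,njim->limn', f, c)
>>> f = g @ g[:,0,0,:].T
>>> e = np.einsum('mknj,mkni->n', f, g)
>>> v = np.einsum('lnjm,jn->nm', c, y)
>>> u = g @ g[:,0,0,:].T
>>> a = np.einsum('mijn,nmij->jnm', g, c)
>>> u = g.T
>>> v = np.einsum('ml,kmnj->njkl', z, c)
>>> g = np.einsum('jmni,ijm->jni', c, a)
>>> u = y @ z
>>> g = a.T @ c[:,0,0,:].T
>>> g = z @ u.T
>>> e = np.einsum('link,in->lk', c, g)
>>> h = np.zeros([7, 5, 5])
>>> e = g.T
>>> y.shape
(37, 3)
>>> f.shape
(3, 37, 5, 3)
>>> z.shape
(3, 3)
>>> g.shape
(3, 37)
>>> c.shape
(7, 3, 37, 5)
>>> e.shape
(37, 3)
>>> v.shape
(37, 5, 7, 3)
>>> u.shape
(37, 3)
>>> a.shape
(5, 7, 3)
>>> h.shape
(7, 5, 5)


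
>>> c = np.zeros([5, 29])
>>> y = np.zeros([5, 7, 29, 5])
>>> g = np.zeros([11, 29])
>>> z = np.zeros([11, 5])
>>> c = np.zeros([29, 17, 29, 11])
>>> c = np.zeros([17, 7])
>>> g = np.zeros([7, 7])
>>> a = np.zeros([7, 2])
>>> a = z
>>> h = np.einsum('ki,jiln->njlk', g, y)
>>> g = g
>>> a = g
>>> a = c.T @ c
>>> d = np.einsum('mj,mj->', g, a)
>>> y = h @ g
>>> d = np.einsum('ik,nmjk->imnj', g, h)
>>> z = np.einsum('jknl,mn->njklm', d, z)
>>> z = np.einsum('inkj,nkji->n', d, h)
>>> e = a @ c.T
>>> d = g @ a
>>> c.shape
(17, 7)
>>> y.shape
(5, 5, 29, 7)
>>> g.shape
(7, 7)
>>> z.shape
(5,)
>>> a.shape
(7, 7)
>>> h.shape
(5, 5, 29, 7)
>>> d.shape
(7, 7)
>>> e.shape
(7, 17)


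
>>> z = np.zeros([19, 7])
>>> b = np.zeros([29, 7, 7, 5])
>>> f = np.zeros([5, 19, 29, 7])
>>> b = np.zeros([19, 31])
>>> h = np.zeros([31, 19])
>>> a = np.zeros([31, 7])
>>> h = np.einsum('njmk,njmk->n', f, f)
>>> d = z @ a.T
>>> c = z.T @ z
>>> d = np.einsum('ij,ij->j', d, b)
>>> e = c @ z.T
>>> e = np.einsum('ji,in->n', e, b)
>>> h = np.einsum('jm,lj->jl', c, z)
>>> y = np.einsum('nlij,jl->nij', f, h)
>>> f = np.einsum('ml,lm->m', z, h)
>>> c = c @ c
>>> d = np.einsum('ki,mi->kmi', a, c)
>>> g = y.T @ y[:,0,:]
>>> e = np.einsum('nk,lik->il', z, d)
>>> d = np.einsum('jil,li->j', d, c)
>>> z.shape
(19, 7)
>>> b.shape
(19, 31)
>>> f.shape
(19,)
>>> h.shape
(7, 19)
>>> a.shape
(31, 7)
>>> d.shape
(31,)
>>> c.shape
(7, 7)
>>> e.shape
(7, 31)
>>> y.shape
(5, 29, 7)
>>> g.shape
(7, 29, 7)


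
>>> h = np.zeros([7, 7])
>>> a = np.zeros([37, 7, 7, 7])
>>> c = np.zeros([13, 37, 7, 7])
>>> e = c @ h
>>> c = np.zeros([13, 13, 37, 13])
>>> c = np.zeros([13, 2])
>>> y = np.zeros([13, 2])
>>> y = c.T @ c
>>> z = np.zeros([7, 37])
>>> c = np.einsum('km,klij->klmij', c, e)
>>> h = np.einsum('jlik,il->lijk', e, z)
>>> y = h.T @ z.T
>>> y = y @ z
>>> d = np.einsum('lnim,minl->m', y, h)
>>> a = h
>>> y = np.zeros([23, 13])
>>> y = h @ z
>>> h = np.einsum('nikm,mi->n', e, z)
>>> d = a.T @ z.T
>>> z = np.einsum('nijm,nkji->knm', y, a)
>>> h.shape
(13,)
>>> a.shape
(37, 7, 13, 7)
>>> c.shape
(13, 37, 2, 7, 7)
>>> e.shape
(13, 37, 7, 7)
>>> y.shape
(37, 7, 13, 37)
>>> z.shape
(7, 37, 37)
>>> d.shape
(7, 13, 7, 7)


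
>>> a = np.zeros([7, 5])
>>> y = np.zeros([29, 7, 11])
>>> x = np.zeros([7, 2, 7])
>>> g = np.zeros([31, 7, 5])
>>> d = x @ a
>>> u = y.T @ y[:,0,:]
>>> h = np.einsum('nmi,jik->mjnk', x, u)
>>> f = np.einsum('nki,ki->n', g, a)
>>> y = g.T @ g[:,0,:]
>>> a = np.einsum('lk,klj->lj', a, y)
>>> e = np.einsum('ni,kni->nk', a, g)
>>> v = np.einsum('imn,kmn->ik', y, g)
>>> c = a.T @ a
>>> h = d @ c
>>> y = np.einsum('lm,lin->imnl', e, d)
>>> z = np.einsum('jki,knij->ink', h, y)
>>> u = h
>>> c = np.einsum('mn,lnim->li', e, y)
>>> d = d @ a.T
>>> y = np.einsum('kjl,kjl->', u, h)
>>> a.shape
(7, 5)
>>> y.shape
()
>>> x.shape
(7, 2, 7)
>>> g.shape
(31, 7, 5)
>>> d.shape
(7, 2, 7)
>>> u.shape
(7, 2, 5)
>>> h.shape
(7, 2, 5)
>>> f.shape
(31,)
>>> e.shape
(7, 31)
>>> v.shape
(5, 31)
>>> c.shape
(2, 5)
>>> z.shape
(5, 31, 2)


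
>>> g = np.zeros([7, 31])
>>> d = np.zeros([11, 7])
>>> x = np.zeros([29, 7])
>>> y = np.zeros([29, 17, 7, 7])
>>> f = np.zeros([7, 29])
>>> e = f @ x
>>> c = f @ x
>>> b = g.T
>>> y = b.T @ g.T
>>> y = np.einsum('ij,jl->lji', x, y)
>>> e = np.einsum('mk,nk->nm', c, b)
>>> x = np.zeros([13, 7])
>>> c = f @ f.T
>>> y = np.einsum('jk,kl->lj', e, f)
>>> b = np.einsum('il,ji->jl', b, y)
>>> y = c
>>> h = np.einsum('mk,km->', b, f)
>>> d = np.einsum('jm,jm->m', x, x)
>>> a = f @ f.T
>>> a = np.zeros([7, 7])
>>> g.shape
(7, 31)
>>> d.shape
(7,)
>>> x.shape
(13, 7)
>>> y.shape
(7, 7)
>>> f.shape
(7, 29)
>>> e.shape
(31, 7)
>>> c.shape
(7, 7)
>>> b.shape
(29, 7)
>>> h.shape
()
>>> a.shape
(7, 7)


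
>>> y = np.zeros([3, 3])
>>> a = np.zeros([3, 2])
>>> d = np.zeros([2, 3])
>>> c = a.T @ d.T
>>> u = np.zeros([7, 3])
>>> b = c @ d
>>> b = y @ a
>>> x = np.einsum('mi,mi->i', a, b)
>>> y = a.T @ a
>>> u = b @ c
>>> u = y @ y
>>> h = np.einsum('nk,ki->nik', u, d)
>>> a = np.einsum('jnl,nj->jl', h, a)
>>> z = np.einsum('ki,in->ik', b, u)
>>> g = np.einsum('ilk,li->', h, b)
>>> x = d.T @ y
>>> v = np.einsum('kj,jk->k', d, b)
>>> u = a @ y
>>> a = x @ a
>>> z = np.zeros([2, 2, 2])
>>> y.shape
(2, 2)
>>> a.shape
(3, 2)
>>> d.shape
(2, 3)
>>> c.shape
(2, 2)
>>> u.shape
(2, 2)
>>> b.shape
(3, 2)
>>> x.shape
(3, 2)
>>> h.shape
(2, 3, 2)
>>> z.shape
(2, 2, 2)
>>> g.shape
()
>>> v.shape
(2,)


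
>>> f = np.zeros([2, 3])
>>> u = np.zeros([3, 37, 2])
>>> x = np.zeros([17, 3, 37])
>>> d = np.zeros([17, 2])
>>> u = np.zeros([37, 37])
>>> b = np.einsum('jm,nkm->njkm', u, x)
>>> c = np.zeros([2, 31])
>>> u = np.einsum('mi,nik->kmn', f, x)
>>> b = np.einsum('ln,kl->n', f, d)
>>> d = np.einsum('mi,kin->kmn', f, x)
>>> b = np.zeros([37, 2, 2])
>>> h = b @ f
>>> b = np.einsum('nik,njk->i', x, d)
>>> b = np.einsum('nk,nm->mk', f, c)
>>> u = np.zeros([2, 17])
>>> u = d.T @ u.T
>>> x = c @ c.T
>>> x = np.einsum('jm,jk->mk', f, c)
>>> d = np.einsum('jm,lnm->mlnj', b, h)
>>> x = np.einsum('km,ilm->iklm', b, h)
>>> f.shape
(2, 3)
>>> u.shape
(37, 2, 2)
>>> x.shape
(37, 31, 2, 3)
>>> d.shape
(3, 37, 2, 31)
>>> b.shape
(31, 3)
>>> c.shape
(2, 31)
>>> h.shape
(37, 2, 3)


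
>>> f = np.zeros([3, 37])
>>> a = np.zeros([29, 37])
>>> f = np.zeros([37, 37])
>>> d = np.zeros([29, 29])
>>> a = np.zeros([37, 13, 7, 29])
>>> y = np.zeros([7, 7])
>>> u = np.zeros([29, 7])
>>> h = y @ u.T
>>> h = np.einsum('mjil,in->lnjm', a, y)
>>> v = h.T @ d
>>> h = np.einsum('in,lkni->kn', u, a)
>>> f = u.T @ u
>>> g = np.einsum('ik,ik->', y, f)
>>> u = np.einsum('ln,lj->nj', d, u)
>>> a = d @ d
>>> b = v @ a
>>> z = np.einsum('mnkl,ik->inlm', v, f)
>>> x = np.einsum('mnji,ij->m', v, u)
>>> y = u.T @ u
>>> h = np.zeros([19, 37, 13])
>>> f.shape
(7, 7)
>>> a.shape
(29, 29)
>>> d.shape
(29, 29)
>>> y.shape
(7, 7)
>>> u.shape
(29, 7)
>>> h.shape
(19, 37, 13)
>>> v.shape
(37, 13, 7, 29)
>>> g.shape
()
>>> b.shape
(37, 13, 7, 29)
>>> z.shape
(7, 13, 29, 37)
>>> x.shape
(37,)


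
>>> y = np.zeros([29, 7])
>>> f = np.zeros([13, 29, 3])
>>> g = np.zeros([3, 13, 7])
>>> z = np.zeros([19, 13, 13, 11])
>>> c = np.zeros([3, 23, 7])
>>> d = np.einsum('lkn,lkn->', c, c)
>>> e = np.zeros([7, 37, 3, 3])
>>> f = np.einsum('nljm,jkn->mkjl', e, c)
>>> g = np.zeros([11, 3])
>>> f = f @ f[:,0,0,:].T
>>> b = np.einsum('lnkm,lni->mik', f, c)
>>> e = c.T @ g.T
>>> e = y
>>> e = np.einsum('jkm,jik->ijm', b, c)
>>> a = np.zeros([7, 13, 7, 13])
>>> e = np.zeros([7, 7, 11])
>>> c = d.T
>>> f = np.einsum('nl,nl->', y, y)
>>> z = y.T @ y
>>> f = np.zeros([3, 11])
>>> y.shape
(29, 7)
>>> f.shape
(3, 11)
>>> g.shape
(11, 3)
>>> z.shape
(7, 7)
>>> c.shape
()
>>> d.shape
()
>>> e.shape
(7, 7, 11)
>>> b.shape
(3, 7, 3)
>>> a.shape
(7, 13, 7, 13)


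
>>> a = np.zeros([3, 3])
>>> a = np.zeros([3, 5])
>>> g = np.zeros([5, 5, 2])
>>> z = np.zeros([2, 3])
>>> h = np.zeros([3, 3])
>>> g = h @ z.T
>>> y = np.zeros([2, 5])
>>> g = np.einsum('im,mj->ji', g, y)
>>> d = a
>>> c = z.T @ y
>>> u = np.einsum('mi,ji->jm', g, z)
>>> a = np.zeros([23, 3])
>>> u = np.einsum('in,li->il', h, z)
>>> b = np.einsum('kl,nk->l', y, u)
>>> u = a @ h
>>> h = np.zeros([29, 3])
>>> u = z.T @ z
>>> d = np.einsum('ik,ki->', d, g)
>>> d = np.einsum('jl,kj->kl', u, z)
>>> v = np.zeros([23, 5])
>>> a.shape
(23, 3)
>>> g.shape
(5, 3)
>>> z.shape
(2, 3)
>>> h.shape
(29, 3)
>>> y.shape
(2, 5)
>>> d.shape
(2, 3)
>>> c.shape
(3, 5)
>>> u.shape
(3, 3)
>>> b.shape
(5,)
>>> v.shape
(23, 5)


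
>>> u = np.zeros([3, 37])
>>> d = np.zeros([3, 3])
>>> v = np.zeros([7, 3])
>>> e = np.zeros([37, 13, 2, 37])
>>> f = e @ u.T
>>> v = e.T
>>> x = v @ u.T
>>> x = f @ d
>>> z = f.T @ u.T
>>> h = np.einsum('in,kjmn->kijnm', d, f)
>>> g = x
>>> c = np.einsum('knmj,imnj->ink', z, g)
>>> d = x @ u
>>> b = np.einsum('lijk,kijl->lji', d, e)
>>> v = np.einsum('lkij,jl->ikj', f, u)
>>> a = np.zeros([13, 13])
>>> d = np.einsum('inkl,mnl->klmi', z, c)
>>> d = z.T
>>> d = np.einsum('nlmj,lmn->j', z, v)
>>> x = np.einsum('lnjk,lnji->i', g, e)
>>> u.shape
(3, 37)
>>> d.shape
(3,)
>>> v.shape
(2, 13, 3)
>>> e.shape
(37, 13, 2, 37)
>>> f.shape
(37, 13, 2, 3)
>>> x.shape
(37,)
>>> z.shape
(3, 2, 13, 3)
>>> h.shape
(37, 3, 13, 3, 2)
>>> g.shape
(37, 13, 2, 3)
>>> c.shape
(37, 2, 3)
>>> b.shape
(37, 2, 13)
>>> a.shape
(13, 13)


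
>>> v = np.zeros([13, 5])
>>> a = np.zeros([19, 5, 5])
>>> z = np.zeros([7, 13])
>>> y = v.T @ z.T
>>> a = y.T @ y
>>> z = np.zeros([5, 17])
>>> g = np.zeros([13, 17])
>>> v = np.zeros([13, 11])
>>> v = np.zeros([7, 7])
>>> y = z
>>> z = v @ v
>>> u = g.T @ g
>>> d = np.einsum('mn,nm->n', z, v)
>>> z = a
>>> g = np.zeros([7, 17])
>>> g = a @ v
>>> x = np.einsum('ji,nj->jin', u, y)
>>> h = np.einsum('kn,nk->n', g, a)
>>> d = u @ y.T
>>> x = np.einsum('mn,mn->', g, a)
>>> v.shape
(7, 7)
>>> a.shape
(7, 7)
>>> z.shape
(7, 7)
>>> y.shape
(5, 17)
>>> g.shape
(7, 7)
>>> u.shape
(17, 17)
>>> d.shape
(17, 5)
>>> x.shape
()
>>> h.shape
(7,)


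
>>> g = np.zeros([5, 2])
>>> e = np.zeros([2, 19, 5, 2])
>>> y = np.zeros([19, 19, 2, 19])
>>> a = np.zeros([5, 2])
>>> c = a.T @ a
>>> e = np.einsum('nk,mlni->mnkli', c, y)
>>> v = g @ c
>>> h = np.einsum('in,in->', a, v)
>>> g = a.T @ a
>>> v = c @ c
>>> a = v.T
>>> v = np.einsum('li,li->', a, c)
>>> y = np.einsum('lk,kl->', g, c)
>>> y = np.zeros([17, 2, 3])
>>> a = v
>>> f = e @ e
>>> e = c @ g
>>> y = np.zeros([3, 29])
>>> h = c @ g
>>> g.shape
(2, 2)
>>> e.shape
(2, 2)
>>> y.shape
(3, 29)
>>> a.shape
()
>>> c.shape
(2, 2)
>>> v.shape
()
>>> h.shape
(2, 2)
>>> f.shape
(19, 2, 2, 19, 19)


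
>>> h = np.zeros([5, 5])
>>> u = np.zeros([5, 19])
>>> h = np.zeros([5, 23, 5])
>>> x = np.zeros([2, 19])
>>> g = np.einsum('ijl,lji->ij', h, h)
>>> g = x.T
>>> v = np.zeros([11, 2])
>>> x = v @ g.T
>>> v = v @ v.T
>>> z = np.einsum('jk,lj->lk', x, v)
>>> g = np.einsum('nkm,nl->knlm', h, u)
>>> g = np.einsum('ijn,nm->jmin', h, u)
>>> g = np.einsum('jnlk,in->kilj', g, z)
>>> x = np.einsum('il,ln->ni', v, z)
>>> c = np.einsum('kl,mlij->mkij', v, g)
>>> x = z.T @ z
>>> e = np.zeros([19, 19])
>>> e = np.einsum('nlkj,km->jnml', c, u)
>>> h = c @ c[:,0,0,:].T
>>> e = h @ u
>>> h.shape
(5, 11, 5, 5)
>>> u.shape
(5, 19)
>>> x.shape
(19, 19)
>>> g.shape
(5, 11, 5, 23)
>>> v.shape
(11, 11)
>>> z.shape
(11, 19)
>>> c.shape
(5, 11, 5, 23)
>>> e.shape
(5, 11, 5, 19)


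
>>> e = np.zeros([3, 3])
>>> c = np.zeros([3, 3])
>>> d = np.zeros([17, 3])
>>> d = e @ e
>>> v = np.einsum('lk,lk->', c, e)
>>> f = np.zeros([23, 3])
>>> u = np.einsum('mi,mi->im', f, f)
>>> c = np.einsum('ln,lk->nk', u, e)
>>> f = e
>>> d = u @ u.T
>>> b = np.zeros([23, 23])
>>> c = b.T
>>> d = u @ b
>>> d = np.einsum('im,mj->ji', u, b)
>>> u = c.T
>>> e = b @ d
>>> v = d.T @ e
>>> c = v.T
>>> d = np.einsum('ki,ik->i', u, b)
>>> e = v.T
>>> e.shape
(3, 3)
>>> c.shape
(3, 3)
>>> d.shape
(23,)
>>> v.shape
(3, 3)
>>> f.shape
(3, 3)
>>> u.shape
(23, 23)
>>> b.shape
(23, 23)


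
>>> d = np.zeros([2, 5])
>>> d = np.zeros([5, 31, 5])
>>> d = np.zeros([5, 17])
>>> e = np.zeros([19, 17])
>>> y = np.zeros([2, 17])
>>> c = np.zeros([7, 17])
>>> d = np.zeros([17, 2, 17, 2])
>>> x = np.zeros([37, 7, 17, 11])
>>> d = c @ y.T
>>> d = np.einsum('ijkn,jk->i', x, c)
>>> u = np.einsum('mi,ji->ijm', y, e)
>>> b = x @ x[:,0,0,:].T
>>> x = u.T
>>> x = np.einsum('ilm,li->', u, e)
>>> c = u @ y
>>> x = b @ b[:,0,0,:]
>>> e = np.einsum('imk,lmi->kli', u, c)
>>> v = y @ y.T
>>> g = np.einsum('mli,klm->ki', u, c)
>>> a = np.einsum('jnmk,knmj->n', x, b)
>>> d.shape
(37,)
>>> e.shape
(2, 17, 17)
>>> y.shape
(2, 17)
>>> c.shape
(17, 19, 17)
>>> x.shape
(37, 7, 17, 37)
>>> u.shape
(17, 19, 2)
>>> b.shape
(37, 7, 17, 37)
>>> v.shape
(2, 2)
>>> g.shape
(17, 2)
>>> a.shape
(7,)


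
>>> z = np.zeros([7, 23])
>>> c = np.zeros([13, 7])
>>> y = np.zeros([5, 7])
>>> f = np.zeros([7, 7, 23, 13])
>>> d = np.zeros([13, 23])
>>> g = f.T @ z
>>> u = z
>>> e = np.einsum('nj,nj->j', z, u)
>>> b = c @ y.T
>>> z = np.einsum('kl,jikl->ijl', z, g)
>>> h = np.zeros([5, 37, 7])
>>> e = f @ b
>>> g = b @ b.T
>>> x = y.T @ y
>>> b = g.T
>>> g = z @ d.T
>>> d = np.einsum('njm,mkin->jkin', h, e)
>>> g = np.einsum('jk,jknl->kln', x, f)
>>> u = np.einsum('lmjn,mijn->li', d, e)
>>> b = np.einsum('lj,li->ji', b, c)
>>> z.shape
(23, 13, 23)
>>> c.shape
(13, 7)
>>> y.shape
(5, 7)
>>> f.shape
(7, 7, 23, 13)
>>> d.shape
(37, 7, 23, 5)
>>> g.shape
(7, 13, 23)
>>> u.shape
(37, 7)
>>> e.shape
(7, 7, 23, 5)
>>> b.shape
(13, 7)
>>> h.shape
(5, 37, 7)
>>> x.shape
(7, 7)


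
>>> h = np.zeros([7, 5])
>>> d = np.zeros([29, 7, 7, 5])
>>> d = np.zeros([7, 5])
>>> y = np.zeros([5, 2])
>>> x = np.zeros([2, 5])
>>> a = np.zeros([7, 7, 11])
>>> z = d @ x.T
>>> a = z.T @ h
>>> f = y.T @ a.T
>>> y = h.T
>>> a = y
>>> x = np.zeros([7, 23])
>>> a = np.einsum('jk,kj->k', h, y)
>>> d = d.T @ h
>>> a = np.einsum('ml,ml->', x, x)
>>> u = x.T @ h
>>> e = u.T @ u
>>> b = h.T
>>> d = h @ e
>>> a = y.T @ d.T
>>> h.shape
(7, 5)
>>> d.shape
(7, 5)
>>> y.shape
(5, 7)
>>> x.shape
(7, 23)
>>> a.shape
(7, 7)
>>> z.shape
(7, 2)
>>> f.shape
(2, 2)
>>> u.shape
(23, 5)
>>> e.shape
(5, 5)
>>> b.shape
(5, 7)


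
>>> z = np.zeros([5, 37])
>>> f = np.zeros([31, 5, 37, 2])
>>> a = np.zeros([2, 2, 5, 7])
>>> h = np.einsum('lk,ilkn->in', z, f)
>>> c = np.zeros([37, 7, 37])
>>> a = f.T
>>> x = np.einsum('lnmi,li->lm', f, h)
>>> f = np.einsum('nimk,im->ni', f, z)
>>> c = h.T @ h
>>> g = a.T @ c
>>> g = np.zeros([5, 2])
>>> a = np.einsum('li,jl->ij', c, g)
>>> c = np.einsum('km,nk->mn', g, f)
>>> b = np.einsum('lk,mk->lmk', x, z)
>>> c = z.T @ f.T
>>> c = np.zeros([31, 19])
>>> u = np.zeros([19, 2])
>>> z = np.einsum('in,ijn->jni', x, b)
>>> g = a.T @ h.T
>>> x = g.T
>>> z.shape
(5, 37, 31)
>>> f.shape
(31, 5)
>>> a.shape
(2, 5)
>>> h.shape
(31, 2)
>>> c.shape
(31, 19)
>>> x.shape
(31, 5)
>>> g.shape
(5, 31)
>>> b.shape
(31, 5, 37)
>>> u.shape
(19, 2)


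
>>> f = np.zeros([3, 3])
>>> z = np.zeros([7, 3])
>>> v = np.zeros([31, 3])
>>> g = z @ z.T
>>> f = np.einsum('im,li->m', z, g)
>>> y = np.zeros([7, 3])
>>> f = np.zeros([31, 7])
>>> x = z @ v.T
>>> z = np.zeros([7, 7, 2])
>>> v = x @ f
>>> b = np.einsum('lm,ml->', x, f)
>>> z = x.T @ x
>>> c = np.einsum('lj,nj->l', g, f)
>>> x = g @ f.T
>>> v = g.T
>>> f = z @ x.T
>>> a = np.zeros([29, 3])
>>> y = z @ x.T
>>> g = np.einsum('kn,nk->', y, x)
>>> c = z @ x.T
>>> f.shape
(31, 7)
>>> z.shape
(31, 31)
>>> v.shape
(7, 7)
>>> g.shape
()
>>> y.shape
(31, 7)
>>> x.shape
(7, 31)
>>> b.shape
()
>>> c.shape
(31, 7)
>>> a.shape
(29, 3)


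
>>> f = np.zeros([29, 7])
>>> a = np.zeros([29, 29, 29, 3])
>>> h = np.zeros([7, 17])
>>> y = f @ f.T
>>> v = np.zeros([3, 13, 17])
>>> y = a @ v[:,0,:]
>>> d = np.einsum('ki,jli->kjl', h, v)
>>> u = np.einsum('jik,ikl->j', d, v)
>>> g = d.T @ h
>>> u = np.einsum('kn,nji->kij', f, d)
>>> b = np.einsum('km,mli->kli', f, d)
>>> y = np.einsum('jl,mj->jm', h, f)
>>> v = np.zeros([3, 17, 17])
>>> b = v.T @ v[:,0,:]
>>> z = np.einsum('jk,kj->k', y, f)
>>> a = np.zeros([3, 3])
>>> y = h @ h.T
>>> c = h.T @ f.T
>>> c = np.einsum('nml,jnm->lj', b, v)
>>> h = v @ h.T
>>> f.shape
(29, 7)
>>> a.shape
(3, 3)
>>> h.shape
(3, 17, 7)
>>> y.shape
(7, 7)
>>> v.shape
(3, 17, 17)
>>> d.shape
(7, 3, 13)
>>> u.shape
(29, 13, 3)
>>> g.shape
(13, 3, 17)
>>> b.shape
(17, 17, 17)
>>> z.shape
(29,)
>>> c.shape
(17, 3)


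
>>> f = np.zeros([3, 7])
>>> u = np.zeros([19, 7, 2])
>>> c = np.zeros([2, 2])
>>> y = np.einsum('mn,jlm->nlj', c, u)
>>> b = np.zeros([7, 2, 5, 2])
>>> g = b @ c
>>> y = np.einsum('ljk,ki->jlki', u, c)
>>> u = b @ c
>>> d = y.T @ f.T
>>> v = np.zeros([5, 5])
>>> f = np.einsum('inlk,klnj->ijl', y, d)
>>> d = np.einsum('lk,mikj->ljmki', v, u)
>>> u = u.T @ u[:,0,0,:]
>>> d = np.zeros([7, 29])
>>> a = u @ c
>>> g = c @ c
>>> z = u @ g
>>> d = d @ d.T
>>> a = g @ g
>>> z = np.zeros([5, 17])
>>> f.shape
(7, 3, 2)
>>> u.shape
(2, 5, 2, 2)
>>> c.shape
(2, 2)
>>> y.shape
(7, 19, 2, 2)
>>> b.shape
(7, 2, 5, 2)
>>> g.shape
(2, 2)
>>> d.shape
(7, 7)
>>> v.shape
(5, 5)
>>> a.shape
(2, 2)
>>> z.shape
(5, 17)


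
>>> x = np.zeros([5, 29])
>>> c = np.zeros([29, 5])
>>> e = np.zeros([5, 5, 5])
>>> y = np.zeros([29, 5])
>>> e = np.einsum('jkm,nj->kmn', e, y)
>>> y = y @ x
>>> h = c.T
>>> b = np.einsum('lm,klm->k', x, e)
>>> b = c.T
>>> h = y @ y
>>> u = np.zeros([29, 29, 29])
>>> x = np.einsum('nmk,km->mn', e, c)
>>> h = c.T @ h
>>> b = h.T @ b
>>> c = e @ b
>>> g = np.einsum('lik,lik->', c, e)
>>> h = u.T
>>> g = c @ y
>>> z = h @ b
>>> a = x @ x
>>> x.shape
(5, 5)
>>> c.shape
(5, 5, 29)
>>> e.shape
(5, 5, 29)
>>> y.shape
(29, 29)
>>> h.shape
(29, 29, 29)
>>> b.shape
(29, 29)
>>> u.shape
(29, 29, 29)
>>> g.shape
(5, 5, 29)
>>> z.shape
(29, 29, 29)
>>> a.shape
(5, 5)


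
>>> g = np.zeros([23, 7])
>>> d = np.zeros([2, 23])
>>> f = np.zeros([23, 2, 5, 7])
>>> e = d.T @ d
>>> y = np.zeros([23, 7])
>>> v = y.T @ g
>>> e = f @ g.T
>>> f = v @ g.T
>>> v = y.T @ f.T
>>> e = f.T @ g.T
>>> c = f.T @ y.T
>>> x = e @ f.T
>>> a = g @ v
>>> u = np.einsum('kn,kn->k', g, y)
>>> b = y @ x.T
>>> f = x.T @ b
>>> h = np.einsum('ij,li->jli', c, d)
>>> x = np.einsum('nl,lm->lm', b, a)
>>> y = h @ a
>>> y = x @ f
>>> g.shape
(23, 7)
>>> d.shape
(2, 23)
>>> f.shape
(7, 23)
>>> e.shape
(23, 23)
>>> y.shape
(23, 23)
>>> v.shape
(7, 7)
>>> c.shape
(23, 23)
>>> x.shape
(23, 7)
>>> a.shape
(23, 7)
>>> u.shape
(23,)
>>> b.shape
(23, 23)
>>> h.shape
(23, 2, 23)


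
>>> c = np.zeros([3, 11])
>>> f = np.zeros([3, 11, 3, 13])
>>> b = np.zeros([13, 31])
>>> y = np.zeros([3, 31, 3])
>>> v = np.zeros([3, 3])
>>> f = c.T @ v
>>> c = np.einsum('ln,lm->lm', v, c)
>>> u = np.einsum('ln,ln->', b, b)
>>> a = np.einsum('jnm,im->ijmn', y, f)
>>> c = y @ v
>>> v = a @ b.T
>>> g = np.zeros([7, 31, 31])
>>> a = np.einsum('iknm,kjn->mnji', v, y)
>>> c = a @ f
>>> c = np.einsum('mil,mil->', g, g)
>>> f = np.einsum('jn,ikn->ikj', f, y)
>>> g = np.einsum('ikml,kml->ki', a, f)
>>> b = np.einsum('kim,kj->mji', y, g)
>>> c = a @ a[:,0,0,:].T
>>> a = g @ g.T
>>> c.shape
(13, 3, 31, 13)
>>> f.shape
(3, 31, 11)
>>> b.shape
(3, 13, 31)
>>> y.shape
(3, 31, 3)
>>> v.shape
(11, 3, 3, 13)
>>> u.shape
()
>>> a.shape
(3, 3)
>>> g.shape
(3, 13)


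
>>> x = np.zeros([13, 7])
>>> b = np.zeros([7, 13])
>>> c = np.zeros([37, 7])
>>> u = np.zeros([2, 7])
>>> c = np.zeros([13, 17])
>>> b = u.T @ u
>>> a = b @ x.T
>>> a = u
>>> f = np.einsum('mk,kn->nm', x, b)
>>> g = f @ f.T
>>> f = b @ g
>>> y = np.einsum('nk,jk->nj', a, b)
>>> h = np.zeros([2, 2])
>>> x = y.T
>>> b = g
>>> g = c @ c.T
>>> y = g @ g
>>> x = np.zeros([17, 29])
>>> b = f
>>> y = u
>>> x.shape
(17, 29)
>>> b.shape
(7, 7)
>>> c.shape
(13, 17)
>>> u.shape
(2, 7)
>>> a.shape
(2, 7)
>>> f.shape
(7, 7)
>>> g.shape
(13, 13)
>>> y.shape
(2, 7)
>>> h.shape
(2, 2)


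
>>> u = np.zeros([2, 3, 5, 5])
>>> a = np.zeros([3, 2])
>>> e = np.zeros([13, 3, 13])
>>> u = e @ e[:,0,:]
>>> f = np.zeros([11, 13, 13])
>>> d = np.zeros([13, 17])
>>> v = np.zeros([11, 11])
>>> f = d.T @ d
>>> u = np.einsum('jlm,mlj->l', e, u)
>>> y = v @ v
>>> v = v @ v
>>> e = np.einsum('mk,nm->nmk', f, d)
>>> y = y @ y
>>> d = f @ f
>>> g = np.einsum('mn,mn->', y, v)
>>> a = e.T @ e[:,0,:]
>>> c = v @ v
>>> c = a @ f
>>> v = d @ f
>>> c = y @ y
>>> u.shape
(3,)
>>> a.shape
(17, 17, 17)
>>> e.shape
(13, 17, 17)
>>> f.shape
(17, 17)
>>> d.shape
(17, 17)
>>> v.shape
(17, 17)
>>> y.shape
(11, 11)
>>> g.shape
()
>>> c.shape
(11, 11)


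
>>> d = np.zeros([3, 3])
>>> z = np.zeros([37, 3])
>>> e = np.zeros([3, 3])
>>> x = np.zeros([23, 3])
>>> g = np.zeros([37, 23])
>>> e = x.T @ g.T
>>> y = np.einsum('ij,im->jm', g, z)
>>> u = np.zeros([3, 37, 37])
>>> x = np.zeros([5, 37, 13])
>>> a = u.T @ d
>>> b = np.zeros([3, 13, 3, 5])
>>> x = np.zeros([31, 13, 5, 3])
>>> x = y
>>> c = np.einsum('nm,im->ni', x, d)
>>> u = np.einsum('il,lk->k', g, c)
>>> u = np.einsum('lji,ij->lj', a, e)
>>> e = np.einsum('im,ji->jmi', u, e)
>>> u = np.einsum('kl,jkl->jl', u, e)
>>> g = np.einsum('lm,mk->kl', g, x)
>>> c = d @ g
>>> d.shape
(3, 3)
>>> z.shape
(37, 3)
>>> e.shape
(3, 37, 37)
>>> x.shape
(23, 3)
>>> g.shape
(3, 37)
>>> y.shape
(23, 3)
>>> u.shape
(3, 37)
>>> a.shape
(37, 37, 3)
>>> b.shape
(3, 13, 3, 5)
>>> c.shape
(3, 37)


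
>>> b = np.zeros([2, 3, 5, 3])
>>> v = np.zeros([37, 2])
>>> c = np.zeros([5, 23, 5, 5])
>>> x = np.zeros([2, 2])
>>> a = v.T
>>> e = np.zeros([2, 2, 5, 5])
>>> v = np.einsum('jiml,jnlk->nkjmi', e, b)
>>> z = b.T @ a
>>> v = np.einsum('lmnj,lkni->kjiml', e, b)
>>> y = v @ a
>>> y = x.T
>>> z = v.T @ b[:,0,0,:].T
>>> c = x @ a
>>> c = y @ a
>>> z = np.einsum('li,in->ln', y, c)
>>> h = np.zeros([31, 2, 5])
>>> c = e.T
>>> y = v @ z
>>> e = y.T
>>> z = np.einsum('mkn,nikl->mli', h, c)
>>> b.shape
(2, 3, 5, 3)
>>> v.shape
(3, 5, 3, 2, 2)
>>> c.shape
(5, 5, 2, 2)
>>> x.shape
(2, 2)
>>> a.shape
(2, 37)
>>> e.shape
(37, 2, 3, 5, 3)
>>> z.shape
(31, 2, 5)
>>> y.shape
(3, 5, 3, 2, 37)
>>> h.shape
(31, 2, 5)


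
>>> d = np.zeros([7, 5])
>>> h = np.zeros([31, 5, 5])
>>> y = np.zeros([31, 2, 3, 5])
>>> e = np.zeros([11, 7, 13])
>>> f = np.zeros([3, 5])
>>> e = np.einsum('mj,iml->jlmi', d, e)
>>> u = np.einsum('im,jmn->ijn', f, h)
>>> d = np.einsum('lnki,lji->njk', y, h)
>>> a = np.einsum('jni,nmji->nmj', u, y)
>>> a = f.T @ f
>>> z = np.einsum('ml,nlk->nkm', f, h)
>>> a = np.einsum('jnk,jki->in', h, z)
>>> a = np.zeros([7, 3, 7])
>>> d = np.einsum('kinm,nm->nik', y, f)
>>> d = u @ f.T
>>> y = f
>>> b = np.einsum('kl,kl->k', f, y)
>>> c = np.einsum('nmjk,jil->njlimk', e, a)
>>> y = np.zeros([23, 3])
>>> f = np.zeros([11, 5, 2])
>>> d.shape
(3, 31, 3)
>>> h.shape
(31, 5, 5)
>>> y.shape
(23, 3)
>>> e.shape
(5, 13, 7, 11)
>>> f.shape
(11, 5, 2)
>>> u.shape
(3, 31, 5)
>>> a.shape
(7, 3, 7)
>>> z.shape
(31, 5, 3)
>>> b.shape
(3,)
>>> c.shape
(5, 7, 7, 3, 13, 11)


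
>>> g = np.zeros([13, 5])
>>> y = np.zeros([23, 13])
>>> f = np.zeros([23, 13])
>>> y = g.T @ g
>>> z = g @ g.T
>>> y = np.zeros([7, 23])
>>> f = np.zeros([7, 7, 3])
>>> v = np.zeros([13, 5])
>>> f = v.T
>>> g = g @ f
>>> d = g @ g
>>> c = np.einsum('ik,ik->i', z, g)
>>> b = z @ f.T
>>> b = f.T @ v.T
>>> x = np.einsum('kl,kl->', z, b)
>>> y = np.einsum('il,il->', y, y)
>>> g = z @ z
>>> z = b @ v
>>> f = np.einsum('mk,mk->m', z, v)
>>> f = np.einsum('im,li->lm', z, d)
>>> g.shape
(13, 13)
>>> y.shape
()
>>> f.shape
(13, 5)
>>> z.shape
(13, 5)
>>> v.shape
(13, 5)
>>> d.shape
(13, 13)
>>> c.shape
(13,)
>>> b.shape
(13, 13)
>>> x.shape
()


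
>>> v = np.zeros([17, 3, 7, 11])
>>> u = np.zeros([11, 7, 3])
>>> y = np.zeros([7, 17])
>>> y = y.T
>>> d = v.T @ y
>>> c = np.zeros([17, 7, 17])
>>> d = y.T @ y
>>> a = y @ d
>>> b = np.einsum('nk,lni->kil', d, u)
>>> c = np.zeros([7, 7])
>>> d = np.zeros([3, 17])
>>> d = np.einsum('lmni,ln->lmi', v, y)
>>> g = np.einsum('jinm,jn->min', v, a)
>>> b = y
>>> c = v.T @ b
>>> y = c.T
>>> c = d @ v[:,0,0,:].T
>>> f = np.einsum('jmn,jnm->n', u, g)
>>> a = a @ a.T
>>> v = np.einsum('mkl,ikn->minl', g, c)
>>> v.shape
(11, 17, 17, 7)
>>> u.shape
(11, 7, 3)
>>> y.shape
(7, 3, 7, 11)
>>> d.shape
(17, 3, 11)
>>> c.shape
(17, 3, 17)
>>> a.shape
(17, 17)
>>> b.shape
(17, 7)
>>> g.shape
(11, 3, 7)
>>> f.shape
(3,)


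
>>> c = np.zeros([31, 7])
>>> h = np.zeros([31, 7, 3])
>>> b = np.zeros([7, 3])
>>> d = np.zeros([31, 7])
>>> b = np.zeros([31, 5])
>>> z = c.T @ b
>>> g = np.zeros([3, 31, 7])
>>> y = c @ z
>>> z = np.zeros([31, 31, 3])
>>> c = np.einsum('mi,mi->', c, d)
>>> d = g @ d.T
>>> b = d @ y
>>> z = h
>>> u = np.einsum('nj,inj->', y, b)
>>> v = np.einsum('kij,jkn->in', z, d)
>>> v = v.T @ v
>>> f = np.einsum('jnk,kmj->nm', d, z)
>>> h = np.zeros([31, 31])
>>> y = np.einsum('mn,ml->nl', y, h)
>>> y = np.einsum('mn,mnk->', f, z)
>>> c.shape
()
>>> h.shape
(31, 31)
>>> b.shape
(3, 31, 5)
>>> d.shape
(3, 31, 31)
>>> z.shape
(31, 7, 3)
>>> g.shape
(3, 31, 7)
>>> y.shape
()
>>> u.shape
()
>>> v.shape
(31, 31)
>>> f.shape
(31, 7)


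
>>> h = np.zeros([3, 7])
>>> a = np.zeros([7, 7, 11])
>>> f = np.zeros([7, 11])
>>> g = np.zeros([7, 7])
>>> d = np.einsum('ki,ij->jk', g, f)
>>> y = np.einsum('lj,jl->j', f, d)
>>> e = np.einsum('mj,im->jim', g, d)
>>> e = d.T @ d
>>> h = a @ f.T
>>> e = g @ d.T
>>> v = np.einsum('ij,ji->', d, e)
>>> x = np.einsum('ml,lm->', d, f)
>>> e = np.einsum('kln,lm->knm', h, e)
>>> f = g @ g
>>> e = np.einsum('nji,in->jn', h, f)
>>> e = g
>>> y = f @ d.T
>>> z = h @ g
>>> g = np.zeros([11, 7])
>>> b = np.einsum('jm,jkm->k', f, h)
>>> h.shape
(7, 7, 7)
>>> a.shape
(7, 7, 11)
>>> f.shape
(7, 7)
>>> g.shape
(11, 7)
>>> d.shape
(11, 7)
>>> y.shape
(7, 11)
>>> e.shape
(7, 7)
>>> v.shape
()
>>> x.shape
()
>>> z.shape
(7, 7, 7)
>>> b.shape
(7,)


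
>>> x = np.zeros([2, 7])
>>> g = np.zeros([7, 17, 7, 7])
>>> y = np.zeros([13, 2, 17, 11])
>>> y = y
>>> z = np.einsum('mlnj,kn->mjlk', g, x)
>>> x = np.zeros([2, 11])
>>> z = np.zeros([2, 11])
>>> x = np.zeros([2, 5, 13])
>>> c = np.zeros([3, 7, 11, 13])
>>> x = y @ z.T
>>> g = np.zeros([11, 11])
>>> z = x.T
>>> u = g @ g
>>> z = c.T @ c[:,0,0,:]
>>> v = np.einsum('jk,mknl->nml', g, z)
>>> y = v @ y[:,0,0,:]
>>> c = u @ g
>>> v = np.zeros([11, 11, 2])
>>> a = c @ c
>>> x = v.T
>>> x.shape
(2, 11, 11)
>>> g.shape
(11, 11)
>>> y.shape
(7, 13, 11)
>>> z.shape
(13, 11, 7, 13)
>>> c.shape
(11, 11)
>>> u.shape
(11, 11)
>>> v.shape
(11, 11, 2)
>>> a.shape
(11, 11)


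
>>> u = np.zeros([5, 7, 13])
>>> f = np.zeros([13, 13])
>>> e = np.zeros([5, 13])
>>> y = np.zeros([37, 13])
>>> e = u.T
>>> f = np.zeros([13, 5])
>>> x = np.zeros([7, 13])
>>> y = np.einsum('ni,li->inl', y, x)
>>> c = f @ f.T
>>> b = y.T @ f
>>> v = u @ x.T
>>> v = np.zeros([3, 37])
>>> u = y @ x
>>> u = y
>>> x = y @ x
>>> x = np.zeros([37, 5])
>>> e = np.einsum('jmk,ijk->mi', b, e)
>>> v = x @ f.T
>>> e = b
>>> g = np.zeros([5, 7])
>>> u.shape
(13, 37, 7)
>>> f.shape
(13, 5)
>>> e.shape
(7, 37, 5)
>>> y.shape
(13, 37, 7)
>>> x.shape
(37, 5)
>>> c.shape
(13, 13)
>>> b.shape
(7, 37, 5)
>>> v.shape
(37, 13)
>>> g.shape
(5, 7)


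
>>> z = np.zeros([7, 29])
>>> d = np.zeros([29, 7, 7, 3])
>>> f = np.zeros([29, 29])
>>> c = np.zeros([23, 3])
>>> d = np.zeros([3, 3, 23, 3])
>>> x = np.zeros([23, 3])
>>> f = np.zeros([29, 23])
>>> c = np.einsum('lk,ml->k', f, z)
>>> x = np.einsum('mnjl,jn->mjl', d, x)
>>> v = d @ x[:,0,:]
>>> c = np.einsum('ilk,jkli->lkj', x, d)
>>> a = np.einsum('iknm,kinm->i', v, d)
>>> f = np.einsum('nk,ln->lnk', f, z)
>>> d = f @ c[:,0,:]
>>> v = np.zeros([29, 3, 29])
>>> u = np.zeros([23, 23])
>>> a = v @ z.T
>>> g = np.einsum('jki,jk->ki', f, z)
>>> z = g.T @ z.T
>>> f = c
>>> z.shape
(23, 7)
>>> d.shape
(7, 29, 3)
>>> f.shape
(23, 3, 3)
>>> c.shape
(23, 3, 3)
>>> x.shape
(3, 23, 3)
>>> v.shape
(29, 3, 29)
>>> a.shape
(29, 3, 7)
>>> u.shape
(23, 23)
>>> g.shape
(29, 23)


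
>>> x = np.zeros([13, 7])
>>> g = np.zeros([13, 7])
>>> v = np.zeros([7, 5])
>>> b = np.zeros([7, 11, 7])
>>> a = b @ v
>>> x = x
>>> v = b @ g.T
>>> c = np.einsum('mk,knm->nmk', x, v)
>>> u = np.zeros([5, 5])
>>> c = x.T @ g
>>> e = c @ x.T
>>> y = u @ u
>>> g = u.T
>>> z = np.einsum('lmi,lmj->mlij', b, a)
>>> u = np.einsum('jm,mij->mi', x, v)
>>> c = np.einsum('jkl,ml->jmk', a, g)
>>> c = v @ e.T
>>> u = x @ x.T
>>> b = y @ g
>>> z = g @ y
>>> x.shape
(13, 7)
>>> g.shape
(5, 5)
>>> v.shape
(7, 11, 13)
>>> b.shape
(5, 5)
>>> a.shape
(7, 11, 5)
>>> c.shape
(7, 11, 7)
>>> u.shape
(13, 13)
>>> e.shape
(7, 13)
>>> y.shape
(5, 5)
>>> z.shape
(5, 5)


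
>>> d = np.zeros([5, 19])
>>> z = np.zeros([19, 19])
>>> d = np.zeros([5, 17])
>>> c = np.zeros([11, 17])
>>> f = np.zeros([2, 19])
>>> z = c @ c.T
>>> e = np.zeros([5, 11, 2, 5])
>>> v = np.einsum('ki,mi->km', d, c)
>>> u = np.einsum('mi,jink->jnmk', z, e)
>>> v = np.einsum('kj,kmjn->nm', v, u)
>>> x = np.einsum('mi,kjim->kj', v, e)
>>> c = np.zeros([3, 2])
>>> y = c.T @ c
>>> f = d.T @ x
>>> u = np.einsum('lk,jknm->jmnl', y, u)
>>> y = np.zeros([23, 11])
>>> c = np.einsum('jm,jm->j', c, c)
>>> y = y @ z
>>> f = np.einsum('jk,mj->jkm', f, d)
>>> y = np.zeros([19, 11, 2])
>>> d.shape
(5, 17)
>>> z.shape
(11, 11)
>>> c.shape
(3,)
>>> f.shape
(17, 11, 5)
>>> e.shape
(5, 11, 2, 5)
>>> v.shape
(5, 2)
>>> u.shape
(5, 5, 11, 2)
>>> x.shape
(5, 11)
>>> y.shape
(19, 11, 2)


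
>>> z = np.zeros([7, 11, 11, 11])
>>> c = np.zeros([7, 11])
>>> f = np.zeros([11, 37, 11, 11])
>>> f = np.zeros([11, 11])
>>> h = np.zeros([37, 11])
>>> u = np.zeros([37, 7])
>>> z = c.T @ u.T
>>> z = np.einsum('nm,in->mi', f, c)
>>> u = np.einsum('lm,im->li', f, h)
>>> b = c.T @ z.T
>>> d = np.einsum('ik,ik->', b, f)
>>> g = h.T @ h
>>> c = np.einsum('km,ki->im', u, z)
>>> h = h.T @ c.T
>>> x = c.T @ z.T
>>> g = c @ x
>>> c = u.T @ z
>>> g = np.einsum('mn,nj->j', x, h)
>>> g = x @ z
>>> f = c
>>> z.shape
(11, 7)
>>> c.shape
(37, 7)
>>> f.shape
(37, 7)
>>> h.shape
(11, 7)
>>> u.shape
(11, 37)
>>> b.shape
(11, 11)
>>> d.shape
()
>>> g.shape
(37, 7)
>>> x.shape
(37, 11)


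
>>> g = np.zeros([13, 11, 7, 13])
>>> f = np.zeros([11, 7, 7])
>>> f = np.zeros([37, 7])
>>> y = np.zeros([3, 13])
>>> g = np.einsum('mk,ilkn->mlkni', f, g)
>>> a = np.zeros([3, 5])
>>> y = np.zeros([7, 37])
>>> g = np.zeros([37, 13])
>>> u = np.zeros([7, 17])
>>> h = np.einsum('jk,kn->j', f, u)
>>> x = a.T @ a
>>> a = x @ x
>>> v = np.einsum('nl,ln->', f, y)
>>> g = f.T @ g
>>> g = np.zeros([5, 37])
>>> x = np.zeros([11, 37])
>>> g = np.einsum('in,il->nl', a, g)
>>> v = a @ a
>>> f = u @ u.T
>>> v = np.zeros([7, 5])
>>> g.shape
(5, 37)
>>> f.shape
(7, 7)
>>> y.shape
(7, 37)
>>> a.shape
(5, 5)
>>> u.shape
(7, 17)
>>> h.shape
(37,)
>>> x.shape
(11, 37)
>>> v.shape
(7, 5)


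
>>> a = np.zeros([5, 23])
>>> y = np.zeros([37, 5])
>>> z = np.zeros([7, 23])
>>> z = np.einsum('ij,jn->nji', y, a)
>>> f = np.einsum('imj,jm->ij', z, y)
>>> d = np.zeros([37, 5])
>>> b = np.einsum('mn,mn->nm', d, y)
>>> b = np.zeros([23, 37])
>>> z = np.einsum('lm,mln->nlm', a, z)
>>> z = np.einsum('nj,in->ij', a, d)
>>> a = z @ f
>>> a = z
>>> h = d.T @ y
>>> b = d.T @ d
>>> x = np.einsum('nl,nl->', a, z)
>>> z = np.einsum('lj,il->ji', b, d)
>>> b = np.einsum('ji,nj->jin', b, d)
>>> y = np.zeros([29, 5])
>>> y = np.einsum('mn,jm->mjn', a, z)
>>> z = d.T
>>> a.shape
(37, 23)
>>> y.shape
(37, 5, 23)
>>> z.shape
(5, 37)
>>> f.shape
(23, 37)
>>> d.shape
(37, 5)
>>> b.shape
(5, 5, 37)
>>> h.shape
(5, 5)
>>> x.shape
()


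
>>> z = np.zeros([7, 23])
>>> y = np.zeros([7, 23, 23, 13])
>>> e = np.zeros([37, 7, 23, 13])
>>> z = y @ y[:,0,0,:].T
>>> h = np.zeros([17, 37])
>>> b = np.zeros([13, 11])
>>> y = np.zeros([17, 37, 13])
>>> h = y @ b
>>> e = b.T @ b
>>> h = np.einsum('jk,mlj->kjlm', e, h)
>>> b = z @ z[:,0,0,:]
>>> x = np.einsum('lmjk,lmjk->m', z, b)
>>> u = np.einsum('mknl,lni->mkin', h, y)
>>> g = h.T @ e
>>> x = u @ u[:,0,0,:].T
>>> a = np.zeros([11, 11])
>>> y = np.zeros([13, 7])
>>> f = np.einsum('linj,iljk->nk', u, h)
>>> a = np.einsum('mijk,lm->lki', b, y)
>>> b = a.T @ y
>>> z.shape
(7, 23, 23, 7)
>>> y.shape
(13, 7)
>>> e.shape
(11, 11)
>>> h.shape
(11, 11, 37, 17)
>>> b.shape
(23, 7, 7)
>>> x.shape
(11, 11, 13, 11)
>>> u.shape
(11, 11, 13, 37)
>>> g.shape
(17, 37, 11, 11)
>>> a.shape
(13, 7, 23)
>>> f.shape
(13, 17)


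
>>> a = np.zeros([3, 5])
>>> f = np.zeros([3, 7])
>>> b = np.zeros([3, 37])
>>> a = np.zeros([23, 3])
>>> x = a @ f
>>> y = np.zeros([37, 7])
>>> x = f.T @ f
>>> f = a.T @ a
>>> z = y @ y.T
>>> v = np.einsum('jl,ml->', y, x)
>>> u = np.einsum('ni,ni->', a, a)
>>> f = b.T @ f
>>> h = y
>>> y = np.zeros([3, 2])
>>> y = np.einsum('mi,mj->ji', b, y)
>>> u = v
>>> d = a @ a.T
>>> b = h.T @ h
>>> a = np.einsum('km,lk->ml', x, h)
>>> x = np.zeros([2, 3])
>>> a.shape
(7, 37)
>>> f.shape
(37, 3)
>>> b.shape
(7, 7)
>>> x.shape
(2, 3)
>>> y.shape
(2, 37)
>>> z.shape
(37, 37)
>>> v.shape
()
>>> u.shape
()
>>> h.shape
(37, 7)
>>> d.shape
(23, 23)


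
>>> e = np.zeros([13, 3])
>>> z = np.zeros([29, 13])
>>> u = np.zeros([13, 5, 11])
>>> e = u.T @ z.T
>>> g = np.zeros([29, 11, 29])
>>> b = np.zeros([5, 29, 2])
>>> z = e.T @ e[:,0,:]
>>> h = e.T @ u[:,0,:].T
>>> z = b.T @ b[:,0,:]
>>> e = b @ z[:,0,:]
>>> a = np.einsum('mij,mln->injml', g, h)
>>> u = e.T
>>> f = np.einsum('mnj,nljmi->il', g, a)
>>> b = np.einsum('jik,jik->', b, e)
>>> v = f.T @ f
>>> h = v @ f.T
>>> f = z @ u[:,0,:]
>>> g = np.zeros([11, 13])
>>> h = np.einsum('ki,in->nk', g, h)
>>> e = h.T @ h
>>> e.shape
(11, 11)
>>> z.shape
(2, 29, 2)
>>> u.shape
(2, 29, 5)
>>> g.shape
(11, 13)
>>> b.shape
()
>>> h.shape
(5, 11)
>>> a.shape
(11, 13, 29, 29, 5)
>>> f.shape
(2, 29, 5)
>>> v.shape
(13, 13)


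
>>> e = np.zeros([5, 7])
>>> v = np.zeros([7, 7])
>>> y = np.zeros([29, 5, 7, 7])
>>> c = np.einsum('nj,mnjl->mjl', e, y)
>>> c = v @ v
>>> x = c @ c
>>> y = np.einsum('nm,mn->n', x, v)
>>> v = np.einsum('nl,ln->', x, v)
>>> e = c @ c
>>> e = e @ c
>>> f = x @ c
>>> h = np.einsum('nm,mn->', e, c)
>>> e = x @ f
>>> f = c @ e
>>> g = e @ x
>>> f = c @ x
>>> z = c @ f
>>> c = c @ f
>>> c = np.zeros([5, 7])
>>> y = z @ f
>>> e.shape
(7, 7)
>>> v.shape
()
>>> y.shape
(7, 7)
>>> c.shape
(5, 7)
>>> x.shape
(7, 7)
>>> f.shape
(7, 7)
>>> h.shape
()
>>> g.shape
(7, 7)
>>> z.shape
(7, 7)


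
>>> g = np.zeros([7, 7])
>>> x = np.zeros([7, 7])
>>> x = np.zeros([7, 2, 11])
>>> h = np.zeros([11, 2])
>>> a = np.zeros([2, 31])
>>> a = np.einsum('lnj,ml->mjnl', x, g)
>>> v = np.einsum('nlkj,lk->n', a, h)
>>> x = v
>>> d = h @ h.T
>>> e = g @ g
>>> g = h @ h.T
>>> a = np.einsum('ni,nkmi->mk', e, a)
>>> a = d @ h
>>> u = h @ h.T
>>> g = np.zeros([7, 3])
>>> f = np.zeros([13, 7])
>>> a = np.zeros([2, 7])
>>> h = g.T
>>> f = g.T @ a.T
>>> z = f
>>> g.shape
(7, 3)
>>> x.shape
(7,)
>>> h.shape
(3, 7)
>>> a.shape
(2, 7)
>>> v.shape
(7,)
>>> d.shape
(11, 11)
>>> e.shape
(7, 7)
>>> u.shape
(11, 11)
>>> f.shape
(3, 2)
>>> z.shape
(3, 2)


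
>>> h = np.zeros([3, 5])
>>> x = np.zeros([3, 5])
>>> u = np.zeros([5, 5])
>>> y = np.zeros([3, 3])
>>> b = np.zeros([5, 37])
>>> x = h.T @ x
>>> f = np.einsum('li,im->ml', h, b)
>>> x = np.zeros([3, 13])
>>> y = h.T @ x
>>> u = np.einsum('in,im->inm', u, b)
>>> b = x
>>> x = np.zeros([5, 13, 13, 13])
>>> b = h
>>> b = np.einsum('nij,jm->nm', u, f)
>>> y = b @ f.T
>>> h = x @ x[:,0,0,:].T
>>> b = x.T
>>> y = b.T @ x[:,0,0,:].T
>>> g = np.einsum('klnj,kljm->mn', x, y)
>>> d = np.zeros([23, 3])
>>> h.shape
(5, 13, 13, 5)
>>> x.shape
(5, 13, 13, 13)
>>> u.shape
(5, 5, 37)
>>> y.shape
(5, 13, 13, 5)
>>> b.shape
(13, 13, 13, 5)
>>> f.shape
(37, 3)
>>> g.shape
(5, 13)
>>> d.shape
(23, 3)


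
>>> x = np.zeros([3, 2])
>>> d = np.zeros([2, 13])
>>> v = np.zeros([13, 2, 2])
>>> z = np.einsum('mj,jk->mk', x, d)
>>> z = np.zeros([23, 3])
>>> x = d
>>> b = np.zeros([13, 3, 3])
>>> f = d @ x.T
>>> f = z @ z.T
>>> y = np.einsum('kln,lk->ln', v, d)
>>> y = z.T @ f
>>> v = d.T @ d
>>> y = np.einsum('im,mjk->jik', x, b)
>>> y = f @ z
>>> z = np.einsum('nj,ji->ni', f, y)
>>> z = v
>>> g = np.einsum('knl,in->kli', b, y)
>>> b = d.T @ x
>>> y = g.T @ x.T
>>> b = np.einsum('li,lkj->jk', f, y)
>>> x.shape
(2, 13)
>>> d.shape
(2, 13)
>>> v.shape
(13, 13)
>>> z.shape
(13, 13)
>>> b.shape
(2, 3)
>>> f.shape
(23, 23)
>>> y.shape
(23, 3, 2)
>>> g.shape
(13, 3, 23)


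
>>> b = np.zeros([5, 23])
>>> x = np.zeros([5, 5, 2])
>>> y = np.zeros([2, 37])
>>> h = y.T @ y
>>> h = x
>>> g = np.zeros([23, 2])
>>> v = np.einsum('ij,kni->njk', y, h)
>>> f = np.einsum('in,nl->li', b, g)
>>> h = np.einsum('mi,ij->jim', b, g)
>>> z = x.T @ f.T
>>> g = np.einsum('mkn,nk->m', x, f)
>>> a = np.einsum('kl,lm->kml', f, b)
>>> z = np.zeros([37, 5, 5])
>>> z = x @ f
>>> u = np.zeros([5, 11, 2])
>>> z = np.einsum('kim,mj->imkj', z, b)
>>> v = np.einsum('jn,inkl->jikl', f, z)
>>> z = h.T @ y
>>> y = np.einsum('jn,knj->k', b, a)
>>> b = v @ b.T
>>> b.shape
(2, 5, 5, 5)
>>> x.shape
(5, 5, 2)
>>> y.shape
(2,)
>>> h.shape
(2, 23, 5)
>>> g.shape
(5,)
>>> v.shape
(2, 5, 5, 23)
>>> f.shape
(2, 5)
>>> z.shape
(5, 23, 37)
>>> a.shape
(2, 23, 5)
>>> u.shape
(5, 11, 2)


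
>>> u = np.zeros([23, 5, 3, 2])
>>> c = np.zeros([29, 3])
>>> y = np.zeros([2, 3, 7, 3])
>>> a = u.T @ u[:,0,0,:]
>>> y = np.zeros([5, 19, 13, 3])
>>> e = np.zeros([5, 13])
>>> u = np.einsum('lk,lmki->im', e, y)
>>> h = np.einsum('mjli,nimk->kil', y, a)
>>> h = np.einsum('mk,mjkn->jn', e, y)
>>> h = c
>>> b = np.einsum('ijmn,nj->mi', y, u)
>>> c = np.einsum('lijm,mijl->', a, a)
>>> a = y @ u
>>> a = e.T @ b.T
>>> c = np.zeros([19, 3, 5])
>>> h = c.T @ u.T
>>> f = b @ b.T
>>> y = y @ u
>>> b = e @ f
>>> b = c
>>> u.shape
(3, 19)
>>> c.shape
(19, 3, 5)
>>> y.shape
(5, 19, 13, 19)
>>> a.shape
(13, 13)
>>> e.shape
(5, 13)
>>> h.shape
(5, 3, 3)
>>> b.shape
(19, 3, 5)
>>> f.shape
(13, 13)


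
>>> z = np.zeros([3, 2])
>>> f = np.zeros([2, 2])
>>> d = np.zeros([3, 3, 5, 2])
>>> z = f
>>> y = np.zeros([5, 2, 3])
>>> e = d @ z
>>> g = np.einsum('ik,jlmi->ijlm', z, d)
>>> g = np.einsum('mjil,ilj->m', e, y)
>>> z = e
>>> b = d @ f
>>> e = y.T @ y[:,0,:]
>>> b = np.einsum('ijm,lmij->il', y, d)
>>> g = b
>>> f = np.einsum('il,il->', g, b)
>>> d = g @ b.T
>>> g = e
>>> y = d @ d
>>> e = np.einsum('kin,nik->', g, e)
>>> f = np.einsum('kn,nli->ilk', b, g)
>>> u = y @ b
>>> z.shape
(3, 3, 5, 2)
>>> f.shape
(3, 2, 5)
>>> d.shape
(5, 5)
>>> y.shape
(5, 5)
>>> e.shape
()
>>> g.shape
(3, 2, 3)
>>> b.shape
(5, 3)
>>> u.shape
(5, 3)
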